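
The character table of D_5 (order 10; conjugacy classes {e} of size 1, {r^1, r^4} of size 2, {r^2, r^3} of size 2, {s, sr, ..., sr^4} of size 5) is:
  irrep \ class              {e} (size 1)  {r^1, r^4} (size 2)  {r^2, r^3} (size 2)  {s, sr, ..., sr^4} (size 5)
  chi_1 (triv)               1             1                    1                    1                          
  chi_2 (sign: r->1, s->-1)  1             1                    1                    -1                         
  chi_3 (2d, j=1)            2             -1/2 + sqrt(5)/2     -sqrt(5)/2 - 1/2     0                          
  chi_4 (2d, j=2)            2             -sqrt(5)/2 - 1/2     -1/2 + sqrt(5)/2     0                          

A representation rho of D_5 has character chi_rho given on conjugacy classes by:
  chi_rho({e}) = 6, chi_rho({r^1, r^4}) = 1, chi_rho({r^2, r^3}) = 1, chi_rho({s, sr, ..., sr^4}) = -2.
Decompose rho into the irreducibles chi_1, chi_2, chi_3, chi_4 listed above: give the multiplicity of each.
Multiplicities: chi_1: 0, chi_2: 2, chi_3: 1, chi_4: 1.

Proof sketch: Use <chi_rho, chi> = (1/|G|) sum_C |C| * chi_rho(C) * conj(chi(C)) with |G| = 10 for each irreducible chi in the table:
  <chi_rho, chi_1> = (1/10)[1*(6)*conj(1) + 2*(1)*conj(1) + 2*(1)*conj(1) + 5*(-2)*conj(1)]
      = (1/10)[(6) + (2) + (2) + (-10)] = 0/10 = 0
  <chi_rho, chi_2> = (1/10)[1*(6)*conj(1) + 2*(1)*conj(1) + 2*(1)*conj(1) + 5*(-2)*conj(-1)]
      = (1/10)[(6) + (2) + (2) + (10)] = 20/10 = 2
  <chi_rho, chi_3> = (1/10)[1*(6)*conj(2) + 2*(1)*conj(-1/2 + sqrt(5)/2) + 2*(1)*conj(-sqrt(5)/2 - 1/2) + 5*(-2)*conj(0)]
      = (1/10)[(12) + (-1 + sqrt(5)) + (-sqrt(5) - 1) + (0)] = 10/10 = 1
  <chi_rho, chi_4> = (1/10)[1*(6)*conj(2) + 2*(1)*conj(-sqrt(5)/2 - 1/2) + 2*(1)*conj(-1/2 + sqrt(5)/2) + 5*(-2)*conj(0)]
      = (1/10)[(12) + (-sqrt(5) - 1) + (-1 + sqrt(5)) + (0)] = 10/10 = 1
Dimension check: dim(rho) = sum (mult * dim) = 0*1 + 2*1 + 1*2 + 1*2 = 6 = chi_rho(e) = 6.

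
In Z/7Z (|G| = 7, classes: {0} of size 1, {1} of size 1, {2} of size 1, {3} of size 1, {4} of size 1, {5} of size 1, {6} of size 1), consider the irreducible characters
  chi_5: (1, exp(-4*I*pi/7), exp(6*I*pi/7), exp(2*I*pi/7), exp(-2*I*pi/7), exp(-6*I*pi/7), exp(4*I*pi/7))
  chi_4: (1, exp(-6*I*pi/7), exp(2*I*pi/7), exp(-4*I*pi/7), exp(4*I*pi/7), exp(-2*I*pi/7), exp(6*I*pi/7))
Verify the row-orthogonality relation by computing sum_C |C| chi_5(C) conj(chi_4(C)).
Sum = 0; so <chi_5, chi_4> = 0 (distinct irreducibles are orthogonal).

Details: Compute term by term over conjugacy classes (|C| * chi_5(C) * conj(chi_4(C))):
  1*(1)*conj(1) + 1*(exp(-4*I*pi/7))*conj(exp(-6*I*pi/7)) + 1*(exp(6*I*pi/7))*conj(exp(2*I*pi/7)) + 1*(exp(2*I*pi/7))*conj(exp(-4*I*pi/7)) + 1*(exp(-2*I*pi/7))*conj(exp(4*I*pi/7)) + 1*(exp(-6*I*pi/7))*conj(exp(-2*I*pi/7)) + 1*(exp(4*I*pi/7))*conj(exp(6*I*pi/7))
  = (1) + (exp(2*I*pi/7)) + (exp(4*I*pi/7)) + (exp(6*I*pi/7)) + (exp(-6*I*pi/7)) + (exp(-4*I*pi/7)) + (exp(-2*I*pi/7))
  = 0.
(Exp terms are combined using exp(i*s)*conj(exp(i*t)) = exp(i*(s-t)), and sums of them are collapsed using the identity that for every m > 1 the m distinct m-th roots of unity sum to 0, e.g. 1 + exp(2*I*pi/3) + exp(-2*I*pi/3) = 0.)
Dividing by |G| = 7 gives 0/7 = 0, matching the row-orthogonality relation <chi_5, chi_4> = [chi_5 = chi_4].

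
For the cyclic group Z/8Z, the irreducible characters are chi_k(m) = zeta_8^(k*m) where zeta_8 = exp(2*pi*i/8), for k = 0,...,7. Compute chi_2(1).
chi_2(1) = zeta_8^2 = I

Details: chi_2(1) = zeta_8^(2*1) = zeta_8^2. Since zeta_8^8 = 1, this equals zeta_8^2 = exp(2*pi*i*2/8) = I.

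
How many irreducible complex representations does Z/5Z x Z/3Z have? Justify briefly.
15

Justification: The number of irreducible complex representations of a finite group equals its number of conjugacy classes. Z/5Z x Z/3Z is abelian of order 15, so every element is its own conjugacy class: 15 classes, so Z/5Z x Z/3Z (order 15) has exactly 15 irreducible complex representations.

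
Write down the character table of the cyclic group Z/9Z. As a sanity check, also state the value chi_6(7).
Character table of Z/9Z (irreps indexed chi_0,...,chi_8 with chi_k(m) = zeta_9^(k*m), zeta_9 = exp(2*pi*i/9)):
  irrep \ class  {0} (size 1)  {1} (size 1)    {2} (size 1)    {3} (size 1)    {4} (size 1)    {5} (size 1)    {6} (size 1)    {7} (size 1)    {8} (size 1)  
  chi_0          1             1               1               1               1               1               1               1               1             
  chi_1          1             exp(2*I*pi/9)   exp(4*I*pi/9)   exp(2*I*pi/3)   exp(8*I*pi/9)   exp(-8*I*pi/9)  exp(-2*I*pi/3)  exp(-4*I*pi/9)  exp(-2*I*pi/9)
  chi_2          1             exp(4*I*pi/9)   exp(8*I*pi/9)   exp(-2*I*pi/3)  exp(-2*I*pi/9)  exp(2*I*pi/9)   exp(2*I*pi/3)   exp(-8*I*pi/9)  exp(-4*I*pi/9)
  chi_3          1             exp(2*I*pi/3)   exp(-2*I*pi/3)  1               exp(2*I*pi/3)   exp(-2*I*pi/3)  1               exp(2*I*pi/3)   exp(-2*I*pi/3)
  chi_4          1             exp(8*I*pi/9)   exp(-2*I*pi/9)  exp(2*I*pi/3)   exp(-4*I*pi/9)  exp(4*I*pi/9)   exp(-2*I*pi/3)  exp(2*I*pi/9)   exp(-8*I*pi/9)
  chi_5          1             exp(-8*I*pi/9)  exp(2*I*pi/9)   exp(-2*I*pi/3)  exp(4*I*pi/9)   exp(-4*I*pi/9)  exp(2*I*pi/3)   exp(-2*I*pi/9)  exp(8*I*pi/9) 
  chi_6          1             exp(-2*I*pi/3)  exp(2*I*pi/3)   1               exp(-2*I*pi/3)  exp(2*I*pi/3)   1               exp(-2*I*pi/3)  exp(2*I*pi/3) 
  chi_7          1             exp(-4*I*pi/9)  exp(-8*I*pi/9)  exp(2*I*pi/3)   exp(2*I*pi/9)   exp(-2*I*pi/9)  exp(-2*I*pi/3)  exp(8*I*pi/9)   exp(4*I*pi/9) 
  chi_8          1             exp(-2*I*pi/9)  exp(-4*I*pi/9)  exp(-2*I*pi/3)  exp(-8*I*pi/9)  exp(8*I*pi/9)   exp(2*I*pi/3)   exp(4*I*pi/9)   exp(2*I*pi/9) 

Spot check: chi_6(7) = zeta_9^(6*7) = zeta_9^42 = exp(-2*I*pi/3).

Explanation: Z/9Z is abelian, so all 9 irreducible complex representations are 1-dimensional. They are given by chi_k(m) = zeta_9^(k*m) for k = 0,...,8. Row orthogonality: sum_m chi_k(m) conj(chi_l(m)) = 9 * [k = l].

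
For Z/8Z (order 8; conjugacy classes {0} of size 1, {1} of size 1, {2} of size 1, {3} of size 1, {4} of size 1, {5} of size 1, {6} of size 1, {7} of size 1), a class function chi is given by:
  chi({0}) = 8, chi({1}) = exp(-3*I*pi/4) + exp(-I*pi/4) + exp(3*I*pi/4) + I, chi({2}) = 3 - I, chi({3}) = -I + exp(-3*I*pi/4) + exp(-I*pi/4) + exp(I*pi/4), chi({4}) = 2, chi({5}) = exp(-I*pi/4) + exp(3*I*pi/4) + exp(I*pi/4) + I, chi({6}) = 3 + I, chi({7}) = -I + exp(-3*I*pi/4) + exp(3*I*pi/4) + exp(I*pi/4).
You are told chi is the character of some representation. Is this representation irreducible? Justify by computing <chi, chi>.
Not irreducible (reducible): <chi, chi> = 12 > 1.

Proof sketch: <chi, chi> = (1/|G|) sum_C |C| * |chi(C)|^2 = (1/8)[1*|8|^2 + 1*|exp(-3*I*pi/4) + exp(-I*pi/4) + exp(3*I*pi/4) + I|^2 + 1*|3 - I|^2 + 1*|-I + exp(-3*I*pi/4) + exp(-I*pi/4) + exp(I*pi/4)|^2 + 1*|2|^2 + 1*|exp(-I*pi/4) + exp(3*I*pi/4) + exp(I*pi/4) + I|^2 + 1*|3 + I|^2 + 1*|-I + exp(-3*I*pi/4) + exp(3*I*pi/4) + exp(I*pi/4)|^2]
  = (1/8)[(64) + (2 - exp(I*pi/4) + exp(3*I*pi/4)) + (10) + (2 + exp(-I*pi/4) - exp(-3*I*pi/4)) + (4) + (2 + exp(-I*pi/4) - exp(-3*I*pi/4)) + (10) + (2 - exp(I*pi/4) + exp(3*I*pi/4))] = 96/8 = 12.
(Exp terms are combined using exp(i*s)*conj(exp(i*t)) = exp(i*(s-t)), and sums of them are collapsed using the identity that for every m > 1 the m distinct m-th roots of unity sum to 0, e.g. 1 + exp(2*I*pi/3) + exp(-2*I*pi/3) = 0.)
A character is irreducible iff <chi, chi> = 1, so this representation is reducible.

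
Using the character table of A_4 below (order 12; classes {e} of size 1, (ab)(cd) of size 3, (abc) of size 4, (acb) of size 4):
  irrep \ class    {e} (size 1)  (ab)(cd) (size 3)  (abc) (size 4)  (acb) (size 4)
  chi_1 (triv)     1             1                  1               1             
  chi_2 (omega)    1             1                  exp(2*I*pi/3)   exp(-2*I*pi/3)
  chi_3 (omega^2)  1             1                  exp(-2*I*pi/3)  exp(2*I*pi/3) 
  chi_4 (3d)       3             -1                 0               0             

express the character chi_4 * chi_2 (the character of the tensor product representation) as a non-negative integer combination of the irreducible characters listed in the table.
chi_4 tensor chi_2 = chi_4 (all other irreducibles have multiplicity 0).

Justification: The character of a tensor product is the pointwise product (chi_4 * chi_2)(C) = chi_4(C) * chi_2(C):
  {e}: (3)*(1), (ab)(cd): (-1)*(1), (abc): (0)*(exp(2*I*pi/3)), (acb): (0)*(exp(-2*I*pi/3))
so (chi_4 * chi_2) takes values
  {e} -> 3, (ab)(cd) -> -1, (abc) -> 0, (acb) -> 0.
Now take the inner product of this character with each irreducible chi from the table, <chi_4*chi_2, chi> = (1/12) sum_C |C| (chi_4*chi_2)(C) conj(chi(C)):
  <chi_4*chi_2, chi_1> = (1/12)[1*(3)*conj(1) + 3*(-1)*conj(1) + 4*(0)*conj(1) + 4*(0)*conj(1)]
      = (1/12)[(3) + (-3) + (0) + (0)] = 0/12 = 0
  <chi_4*chi_2, chi_2> = (1/12)[1*(3)*conj(1) + 3*(-1)*conj(1) + 4*(0)*conj(exp(2*I*pi/3)) + 4*(0)*conj(exp(-2*I*pi/3))]
      = (1/12)[(3) + (-3) + (0) + (0)] = 0/12 = 0
  <chi_4*chi_2, chi_3> = (1/12)[1*(3)*conj(1) + 3*(-1)*conj(1) + 4*(0)*conj(exp(-2*I*pi/3)) + 4*(0)*conj(exp(2*I*pi/3))]
      = (1/12)[(3) + (-3) + (0) + (0)] = 0/12 = 0
  <chi_4*chi_2, chi_4> = (1/12)[1*(3)*conj(3) + 3*(-1)*conj(-1) + 4*(0)*conj(0) + 4*(0)*conj(0)]
      = (1/12)[(9) + (3) + (0) + (0)] = 12/12 = 1
(Exp terms are combined using exp(i*s)*conj(exp(i*t)) = exp(i*(s-t)), and sums of them are collapsed using the identity that for every m > 1 the m distinct m-th roots of unity sum to 0, e.g. 1 + exp(2*I*pi/3) + exp(-2*I*pi/3) = 0.)
Hence the multiplicities are chi_4: 1. Dimension check: dim(chi_4)*dim(chi_2) = 3*1 = 3 and sum (mult * dim) = 1*3 = 3.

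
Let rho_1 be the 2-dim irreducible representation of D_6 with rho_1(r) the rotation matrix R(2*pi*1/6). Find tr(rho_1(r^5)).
chi_{rho_1}(r^5) = 2*cos(2*pi*1*5/6) = 1

Working: rho_1(r^5) is rotation by angle 2*pi*1*5/6, whose trace is 2*cos(2*pi*1*5/6) = 1.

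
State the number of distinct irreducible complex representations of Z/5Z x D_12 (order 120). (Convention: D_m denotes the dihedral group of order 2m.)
45

Derivation: The number of irreducible complex representations of a finite group equals its number of conjugacy classes. For a direct product, #classes(G x H) = #classes(G) * #classes(H). Z/5Z has 5 classes (abelian), D_12 has 9 classes, so 5 * 9 = 45, so Z/5Z x D_12 (order 120) has exactly 45 irreducible complex representations.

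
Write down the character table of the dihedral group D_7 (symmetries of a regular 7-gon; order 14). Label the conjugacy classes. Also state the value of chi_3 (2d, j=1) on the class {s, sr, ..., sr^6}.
Conjugacy classes: {e} of size 1, {r^1, r^6} of size 2, {r^2, r^5} of size 2, {r^3, r^4} of size 2, {s, sr, ..., sr^6} of size 7.
Character table:
  irrep \ class              {e} (size 1)  {r^1, r^6} (size 2)  {r^2, r^5} (size 2)  {r^3, r^4} (size 2)  {s, sr, ..., sr^6} (size 7)
  chi_1 (triv)               1             1                    1                    1                    1                          
  chi_2 (sign: r->1, s->-1)  1             1                    1                    1                    -1                         
  chi_3 (2d, j=1)            2             2*cos(2*pi/7)        -2*cos(3*pi/7)       -2*cos(pi/7)         0                          
  chi_4 (2d, j=2)            2             -2*cos(3*pi/7)       -2*cos(pi/7)         2*cos(2*pi/7)        0                          
  chi_5 (2d, j=3)            2             -2*cos(pi/7)         2*cos(2*pi/7)        -2*cos(3*pi/7)       0                          

Spot check: chi_3 (2d, j=1) on {s, sr, ..., sr^6} = 0.

Reasoning: D_7 has order 2*7 = 14 with 5 conjugacy classes, hence 5 irreducibles. Sum of squared dims 1 + 1 + 4 + 4 + 4 = 14 = |G|. Linear characters come from the abelianisation; the 2-dimensional irreps have character r^k -> 2*cos(2*pi*j*k/7), reflections -> 0.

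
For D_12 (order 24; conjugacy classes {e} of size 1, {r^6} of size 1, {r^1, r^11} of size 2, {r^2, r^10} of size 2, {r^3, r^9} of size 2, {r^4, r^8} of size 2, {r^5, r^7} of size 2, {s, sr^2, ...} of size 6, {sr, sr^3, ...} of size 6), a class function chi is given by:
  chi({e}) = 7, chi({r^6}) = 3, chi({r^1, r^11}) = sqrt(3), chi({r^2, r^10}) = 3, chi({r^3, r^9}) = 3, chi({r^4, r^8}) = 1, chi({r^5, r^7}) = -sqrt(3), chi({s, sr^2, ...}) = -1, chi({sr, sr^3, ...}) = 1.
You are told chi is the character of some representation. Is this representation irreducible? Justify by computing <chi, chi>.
Not irreducible (reducible): <chi, chi> = 5 > 1.

Why: <chi, chi> = (1/|G|) sum_C |C| * |chi(C)|^2 = (1/24)[1*|7|^2 + 1*|3|^2 + 2*|sqrt(3)|^2 + 2*|3|^2 + 2*|3|^2 + 2*|1|^2 + 2*|-sqrt(3)|^2 + 6*|-1|^2 + 6*|1|^2]
  = (1/24)[(49) + (9) + (6) + (18) + (18) + (2) + (6) + (6) + (6)] = 120/24 = 5.
A character is irreducible iff <chi, chi> = 1, so this representation is reducible.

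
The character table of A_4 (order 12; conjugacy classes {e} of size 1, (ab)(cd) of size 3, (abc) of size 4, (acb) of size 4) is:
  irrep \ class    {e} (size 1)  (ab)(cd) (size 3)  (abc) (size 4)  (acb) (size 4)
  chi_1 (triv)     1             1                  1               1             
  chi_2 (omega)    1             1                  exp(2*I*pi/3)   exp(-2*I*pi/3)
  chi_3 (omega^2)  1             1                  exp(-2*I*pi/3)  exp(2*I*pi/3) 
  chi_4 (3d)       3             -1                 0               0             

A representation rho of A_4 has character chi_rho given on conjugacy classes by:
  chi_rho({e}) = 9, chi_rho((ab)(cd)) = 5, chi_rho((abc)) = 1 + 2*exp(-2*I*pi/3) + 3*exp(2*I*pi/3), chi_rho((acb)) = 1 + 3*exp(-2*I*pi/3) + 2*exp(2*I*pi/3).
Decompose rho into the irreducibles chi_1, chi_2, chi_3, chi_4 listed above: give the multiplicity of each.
Multiplicities: chi_1: 1, chi_2: 3, chi_3: 2, chi_4: 1.

Justification: Use <chi_rho, chi> = (1/|G|) sum_C |C| * chi_rho(C) * conj(chi(C)) with |G| = 12 for each irreducible chi in the table:
  <chi_rho, chi_1> = (1/12)[1*(9)*conj(1) + 3*(5)*conj(1) + 4*(1 + 2*exp(-2*I*pi/3) + 3*exp(2*I*pi/3))*conj(1) + 4*(1 + 3*exp(-2*I*pi/3) + 2*exp(2*I*pi/3))*conj(1)]
      = (1/12)[(9) + (15) + (4 + 8*exp(-2*I*pi/3) + 12*exp(2*I*pi/3)) + (4 + 12*exp(-2*I*pi/3) + 8*exp(2*I*pi/3))] = 12/12 = 1
  <chi_rho, chi_2> = (1/12)[1*(9)*conj(1) + 3*(5)*conj(1) + 4*(1 + 2*exp(-2*I*pi/3) + 3*exp(2*I*pi/3))*conj(exp(2*I*pi/3)) + 4*(1 + 3*exp(-2*I*pi/3) + 2*exp(2*I*pi/3))*conj(exp(-2*I*pi/3))]
      = (1/12)[(9) + (15) + (12 + 4*exp(-2*I*pi/3) + 8*exp(2*I*pi/3)) + (12 + 8*exp(-2*I*pi/3) + 4*exp(2*I*pi/3))] = 36/12 = 3
  <chi_rho, chi_3> = (1/12)[1*(9)*conj(1) + 3*(5)*conj(1) + 4*(1 + 2*exp(-2*I*pi/3) + 3*exp(2*I*pi/3))*conj(exp(-2*I*pi/3)) + 4*(1 + 3*exp(-2*I*pi/3) + 2*exp(2*I*pi/3))*conj(exp(2*I*pi/3))]
      = (1/12)[(9) + (15) + (8 + 12*exp(-2*I*pi/3) + 4*exp(2*I*pi/3)) + (8 + 4*exp(-2*I*pi/3) + 12*exp(2*I*pi/3))] = 24/12 = 2
  <chi_rho, chi_4> = (1/12)[1*(9)*conj(3) + 3*(5)*conj(-1) + 4*(1 + 2*exp(-2*I*pi/3) + 3*exp(2*I*pi/3))*conj(0) + 4*(1 + 3*exp(-2*I*pi/3) + 2*exp(2*I*pi/3))*conj(0)]
      = (1/12)[(27) + (-15) + (0) + (0)] = 12/12 = 1
(Exp terms are combined using exp(i*s)*conj(exp(i*t)) = exp(i*(s-t)), and sums of them are collapsed using the identity that for every m > 1 the m distinct m-th roots of unity sum to 0, e.g. 1 + exp(2*I*pi/3) + exp(-2*I*pi/3) = 0.)
Dimension check: dim(rho) = sum (mult * dim) = 1*1 + 3*1 + 2*1 + 1*3 = 9 = chi_rho(e) = 9.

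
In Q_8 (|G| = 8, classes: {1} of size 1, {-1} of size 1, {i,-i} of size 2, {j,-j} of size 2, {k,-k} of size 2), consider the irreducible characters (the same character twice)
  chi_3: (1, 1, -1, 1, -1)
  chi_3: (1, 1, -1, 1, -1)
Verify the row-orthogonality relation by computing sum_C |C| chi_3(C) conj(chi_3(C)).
Sum = 8 = |G| = 8; so <chi_3, chi_3> = 1 (norm-1 confirms irreducibility).

Working: Compute term by term over conjugacy classes (|C| * chi_3(C) * conj(chi_3(C))):
  1*(1)*conj(1) + 1*(1)*conj(1) + 2*(-1)*conj(-1) + 2*(1)*conj(1) + 2*(-1)*conj(-1)
  = (1) + (1) + (2) + (2) + (2)
  = 8.
Dividing by |G| = 8 gives 8/8 = 1, matching the row-orthogonality relation <chi_3, chi_3> = [chi_3 = chi_3].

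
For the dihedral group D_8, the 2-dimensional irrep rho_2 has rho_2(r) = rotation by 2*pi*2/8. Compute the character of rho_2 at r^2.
chi_{rho_2}(r^2) = 2*cos(2*pi*2*2/8) = -2

Why: rho_2(r^2) is rotation by angle 2*pi*2*2/8, whose trace is 2*cos(2*pi*2*2/8) = -2.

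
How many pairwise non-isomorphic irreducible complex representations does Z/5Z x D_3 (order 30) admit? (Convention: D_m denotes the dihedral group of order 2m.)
15

Details: The number of irreducible complex representations of a finite group equals its number of conjugacy classes. For a direct product, #classes(G x H) = #classes(G) * #classes(H). Z/5Z has 5 classes (abelian), D_3 has 3 classes, so 5 * 3 = 15, so Z/5Z x D_3 (order 30) has exactly 15 irreducible complex representations.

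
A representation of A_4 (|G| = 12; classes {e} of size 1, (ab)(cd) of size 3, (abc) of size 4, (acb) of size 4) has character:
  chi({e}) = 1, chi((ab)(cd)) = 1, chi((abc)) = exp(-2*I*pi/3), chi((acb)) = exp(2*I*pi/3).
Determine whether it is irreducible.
Irreducible: <chi, chi> = 1.

<chi, chi> = (1/|G|) sum_C |C| * |chi(C)|^2 = (1/12)[1*|1|^2 + 3*|1|^2 + 4*|exp(-2*I*pi/3)|^2 + 4*|exp(2*I*pi/3)|^2]
  = (1/12)[(1) + (3) + (4) + (4)] = 12/12 = 1.
(Exp terms are combined using exp(i*s)*conj(exp(i*t)) = exp(i*(s-t)), and sums of them are collapsed using the identity that for every m > 1 the m distinct m-th roots of unity sum to 0, e.g. 1 + exp(2*I*pi/3) + exp(-2*I*pi/3) = 0.)
A character is irreducible iff <chi, chi> = 1, so this representation is irreducible.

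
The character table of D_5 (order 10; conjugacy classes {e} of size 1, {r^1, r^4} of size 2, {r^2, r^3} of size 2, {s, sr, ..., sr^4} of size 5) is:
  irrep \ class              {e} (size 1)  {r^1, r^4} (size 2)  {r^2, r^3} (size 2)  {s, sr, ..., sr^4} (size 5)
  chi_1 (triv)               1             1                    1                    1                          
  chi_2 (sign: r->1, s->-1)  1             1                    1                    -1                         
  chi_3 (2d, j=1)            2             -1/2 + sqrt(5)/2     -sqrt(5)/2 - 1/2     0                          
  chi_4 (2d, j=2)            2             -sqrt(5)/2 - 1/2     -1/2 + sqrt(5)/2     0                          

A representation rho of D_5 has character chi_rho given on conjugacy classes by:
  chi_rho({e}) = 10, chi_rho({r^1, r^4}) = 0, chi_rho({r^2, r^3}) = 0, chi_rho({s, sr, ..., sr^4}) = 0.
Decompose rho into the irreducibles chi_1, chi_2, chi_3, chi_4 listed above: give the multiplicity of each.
Multiplicities: chi_1: 1, chi_2: 1, chi_3: 2, chi_4: 2.

Why: Use <chi_rho, chi> = (1/|G|) sum_C |C| * chi_rho(C) * conj(chi(C)) with |G| = 10 for each irreducible chi in the table:
  <chi_rho, chi_1> = (1/10)[1*(10)*conj(1) + 2*(0)*conj(1) + 2*(0)*conj(1) + 5*(0)*conj(1)]
      = (1/10)[(10) + (0) + (0) + (0)] = 10/10 = 1
  <chi_rho, chi_2> = (1/10)[1*(10)*conj(1) + 2*(0)*conj(1) + 2*(0)*conj(1) + 5*(0)*conj(-1)]
      = (1/10)[(10) + (0) + (0) + (0)] = 10/10 = 1
  <chi_rho, chi_3> = (1/10)[1*(10)*conj(2) + 2*(0)*conj(-1/2 + sqrt(5)/2) + 2*(0)*conj(-sqrt(5)/2 - 1/2) + 5*(0)*conj(0)]
      = (1/10)[(20) + (0) + (0) + (0)] = 20/10 = 2
  <chi_rho, chi_4> = (1/10)[1*(10)*conj(2) + 2*(0)*conj(-sqrt(5)/2 - 1/2) + 2*(0)*conj(-1/2 + sqrt(5)/2) + 5*(0)*conj(0)]
      = (1/10)[(20) + (0) + (0) + (0)] = 20/10 = 2
Dimension check: dim(rho) = sum (mult * dim) = 1*1 + 1*1 + 2*2 + 2*2 = 10 = chi_rho(e) = 10.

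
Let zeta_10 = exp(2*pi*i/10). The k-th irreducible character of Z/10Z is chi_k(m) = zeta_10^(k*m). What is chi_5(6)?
chi_5(6) = zeta_10^30 = 1

Why: chi_5(6) = zeta_10^(5*6) = zeta_10^30. Since zeta_10^10 = 1, this equals zeta_10^0 = exp(2*pi*i*0/10) = 1.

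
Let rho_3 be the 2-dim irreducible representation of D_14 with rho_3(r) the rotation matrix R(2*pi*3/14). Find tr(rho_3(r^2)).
chi_{rho_3}(r^2) = 2*cos(2*pi*3*2/14) = -2*cos(pi/7)

Derivation: rho_3(r^2) is rotation by angle 2*pi*3*2/14, whose trace is 2*cos(2*pi*3*2/14) = -2*cos(pi/7).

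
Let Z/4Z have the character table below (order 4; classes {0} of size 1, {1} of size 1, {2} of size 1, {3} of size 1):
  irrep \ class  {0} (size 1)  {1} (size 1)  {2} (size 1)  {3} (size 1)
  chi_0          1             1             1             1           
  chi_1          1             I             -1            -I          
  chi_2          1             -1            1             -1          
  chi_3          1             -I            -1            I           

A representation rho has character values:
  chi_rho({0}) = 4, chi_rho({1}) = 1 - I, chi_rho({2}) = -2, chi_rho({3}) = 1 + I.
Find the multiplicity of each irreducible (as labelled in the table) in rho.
Multiplicities: chi_0: 1, chi_1: 1, chi_2: 0, chi_3: 2.

Use <chi_rho, chi> = (1/|G|) sum_C |C| * chi_rho(C) * conj(chi(C)) with |G| = 4 for each irreducible chi in the table:
  <chi_rho, chi_0> = (1/4)[1*(4)*conj(1) + 1*(1 - I)*conj(1) + 1*(-2)*conj(1) + 1*(1 + I)*conj(1)]
      = (1/4)[(4) + (1 - I) + (-2) + (1 + I)] = 4/4 = 1
  <chi_rho, chi_1> = (1/4)[1*(4)*conj(1) + 1*(1 - I)*conj(I) + 1*(-2)*conj(-1) + 1*(1 + I)*conj(-I)]
      = (1/4)[(4) + (-1 - I) + (2) + (-1 + I)] = 4/4 = 1
  <chi_rho, chi_2> = (1/4)[1*(4)*conj(1) + 1*(1 - I)*conj(-1) + 1*(-2)*conj(1) + 1*(1 + I)*conj(-1)]
      = (1/4)[(4) + (-1 + I) + (-2) + (-1 - I)] = 0/4 = 0
  <chi_rho, chi_3> = (1/4)[1*(4)*conj(1) + 1*(1 - I)*conj(-I) + 1*(-2)*conj(-1) + 1*(1 + I)*conj(I)]
      = (1/4)[(4) + (1 + I) + (2) + (1 - I)] = 8/4 = 2
(Exp terms are combined using exp(i*s)*conj(exp(i*t)) = exp(i*(s-t)), and sums of them are collapsed using the identity that for every m > 1 the m distinct m-th roots of unity sum to 0, e.g. 1 + exp(2*I*pi/3) + exp(-2*I*pi/3) = 0.)
Dimension check: dim(rho) = sum (mult * dim) = 1*1 + 1*1 + 0*1 + 2*1 = 4 = chi_rho(e) = 4.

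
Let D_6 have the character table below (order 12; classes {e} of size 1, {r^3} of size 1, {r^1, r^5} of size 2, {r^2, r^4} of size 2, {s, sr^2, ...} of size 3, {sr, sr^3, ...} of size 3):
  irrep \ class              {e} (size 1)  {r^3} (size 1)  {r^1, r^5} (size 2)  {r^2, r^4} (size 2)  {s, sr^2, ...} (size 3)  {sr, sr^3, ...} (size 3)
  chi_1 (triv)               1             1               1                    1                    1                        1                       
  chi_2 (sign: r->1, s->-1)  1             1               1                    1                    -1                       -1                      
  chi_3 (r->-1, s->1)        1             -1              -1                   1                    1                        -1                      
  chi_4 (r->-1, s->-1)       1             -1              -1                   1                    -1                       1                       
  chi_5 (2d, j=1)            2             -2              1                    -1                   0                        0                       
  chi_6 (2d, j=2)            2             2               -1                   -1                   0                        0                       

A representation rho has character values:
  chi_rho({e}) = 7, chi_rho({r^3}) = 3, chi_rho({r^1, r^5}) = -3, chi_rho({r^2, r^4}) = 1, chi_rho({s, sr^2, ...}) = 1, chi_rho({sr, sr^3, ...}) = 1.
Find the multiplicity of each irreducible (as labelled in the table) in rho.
Multiplicities: chi_1: 1, chi_2: 0, chi_3: 1, chi_4: 1, chi_5: 0, chi_6: 2.

Working: Use <chi_rho, chi> = (1/|G|) sum_C |C| * chi_rho(C) * conj(chi(C)) with |G| = 12 for each irreducible chi in the table:
  <chi_rho, chi_1> = (1/12)[1*(7)*conj(1) + 1*(3)*conj(1) + 2*(-3)*conj(1) + 2*(1)*conj(1) + 3*(1)*conj(1) + 3*(1)*conj(1)]
      = (1/12)[(7) + (3) + (-6) + (2) + (3) + (3)] = 12/12 = 1
  <chi_rho, chi_2> = (1/12)[1*(7)*conj(1) + 1*(3)*conj(1) + 2*(-3)*conj(1) + 2*(1)*conj(1) + 3*(1)*conj(-1) + 3*(1)*conj(-1)]
      = (1/12)[(7) + (3) + (-6) + (2) + (-3) + (-3)] = 0/12 = 0
  <chi_rho, chi_3> = (1/12)[1*(7)*conj(1) + 1*(3)*conj(-1) + 2*(-3)*conj(-1) + 2*(1)*conj(1) + 3*(1)*conj(1) + 3*(1)*conj(-1)]
      = (1/12)[(7) + (-3) + (6) + (2) + (3) + (-3)] = 12/12 = 1
  <chi_rho, chi_4> = (1/12)[1*(7)*conj(1) + 1*(3)*conj(-1) + 2*(-3)*conj(-1) + 2*(1)*conj(1) + 3*(1)*conj(-1) + 3*(1)*conj(1)]
      = (1/12)[(7) + (-3) + (6) + (2) + (-3) + (3)] = 12/12 = 1
  <chi_rho, chi_5> = (1/12)[1*(7)*conj(2) + 1*(3)*conj(-2) + 2*(-3)*conj(1) + 2*(1)*conj(-1) + 3*(1)*conj(0) + 3*(1)*conj(0)]
      = (1/12)[(14) + (-6) + (-6) + (-2) + (0) + (0)] = 0/12 = 0
  <chi_rho, chi_6> = (1/12)[1*(7)*conj(2) + 1*(3)*conj(2) + 2*(-3)*conj(-1) + 2*(1)*conj(-1) + 3*(1)*conj(0) + 3*(1)*conj(0)]
      = (1/12)[(14) + (6) + (6) + (-2) + (0) + (0)] = 24/12 = 2
Dimension check: dim(rho) = sum (mult * dim) = 1*1 + 0*1 + 1*1 + 1*1 + 0*2 + 2*2 = 7 = chi_rho(e) = 7.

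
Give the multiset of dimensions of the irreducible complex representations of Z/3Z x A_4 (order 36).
Dimensions: 1, 1, 1, 1, 1, 1, 1, 1, 1, 3, 3, 3

Reasoning: There are 12 irreducibles (= number of conjugacy classes). Their dimensions d_i satisfy sum d_i^2 = |G| = 36: 1 + 1 + 1 + 1 + 1 + 1 + 1 + 1 + 1 + 9 + 9 + 9 = 36. (For the product with Z/3Z: each of the 3 1-dim characters of Z/3Z tensors with each irrep of A_4, giving 3 copies of each A_4-dimension.)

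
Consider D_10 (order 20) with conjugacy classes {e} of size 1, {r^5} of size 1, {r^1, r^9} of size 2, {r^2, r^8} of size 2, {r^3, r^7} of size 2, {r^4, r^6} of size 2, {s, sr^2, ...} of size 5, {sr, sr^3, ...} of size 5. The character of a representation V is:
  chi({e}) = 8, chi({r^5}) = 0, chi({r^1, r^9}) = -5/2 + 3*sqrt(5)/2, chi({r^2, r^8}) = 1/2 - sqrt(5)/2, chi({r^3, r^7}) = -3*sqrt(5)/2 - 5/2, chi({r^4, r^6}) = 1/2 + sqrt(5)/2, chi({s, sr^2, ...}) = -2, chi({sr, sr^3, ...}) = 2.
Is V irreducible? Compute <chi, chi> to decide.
Not irreducible (reducible): <chi, chi> = 9 > 1.

Details: <chi, chi> = (1/|G|) sum_C |C| * |chi(C)|^2 = (1/20)[1*|8|^2 + 1*|0|^2 + 2*|-5/2 + 3*sqrt(5)/2|^2 + 2*|1/2 - sqrt(5)/2|^2 + 2*|-3*sqrt(5)/2 - 5/2|^2 + 2*|1/2 + sqrt(5)/2|^2 + 5*|-2|^2 + 5*|2|^2]
  = (1/20)[(64) + (0) + (35 - 15*sqrt(5)) + (3 - sqrt(5)) + (15*sqrt(5) + 35) + (sqrt(5) + 3) + (20) + (20)] = 180/20 = 9.
A character is irreducible iff <chi, chi> = 1, so this representation is reducible.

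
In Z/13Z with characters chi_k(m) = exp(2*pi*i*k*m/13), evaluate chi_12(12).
chi_12(12) = zeta_13^144 = exp(2*I*pi/13)

chi_12(12) = zeta_13^(12*12) = zeta_13^144. Since zeta_13^13 = 1, this equals zeta_13^1 = exp(2*pi*i*1/13) = exp(2*I*pi/13).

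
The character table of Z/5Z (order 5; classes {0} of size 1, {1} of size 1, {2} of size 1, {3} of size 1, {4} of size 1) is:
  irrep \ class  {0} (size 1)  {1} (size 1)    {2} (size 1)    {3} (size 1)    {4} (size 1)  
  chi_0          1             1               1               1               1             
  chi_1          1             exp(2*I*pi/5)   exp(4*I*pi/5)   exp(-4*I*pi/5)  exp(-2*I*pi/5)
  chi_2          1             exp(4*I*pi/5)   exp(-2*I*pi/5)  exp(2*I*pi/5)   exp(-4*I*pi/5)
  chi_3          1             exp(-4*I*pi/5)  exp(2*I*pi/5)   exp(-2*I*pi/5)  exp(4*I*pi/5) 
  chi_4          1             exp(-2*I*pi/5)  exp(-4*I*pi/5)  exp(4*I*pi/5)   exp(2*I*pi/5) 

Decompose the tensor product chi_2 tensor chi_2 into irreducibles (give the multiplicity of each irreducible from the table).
chi_2 tensor chi_2 = chi_4 (all other irreducibles have multiplicity 0).

The character of a tensor product is the pointwise product (chi_2 * chi_2)(C) = chi_2(C) * chi_2(C):
  {0}: (1)*(1), {1}: (exp(4*I*pi/5))*(exp(4*I*pi/5)), {2}: (exp(-2*I*pi/5))*(exp(-2*I*pi/5)), {3}: (exp(2*I*pi/5))*(exp(2*I*pi/5)), {4}: (exp(-4*I*pi/5))*(exp(-4*I*pi/5))
so (chi_2 * chi_2) takes values
  {0} -> 1, {1} -> exp(-2*I*pi/5), {2} -> exp(-4*I*pi/5), {3} -> exp(4*I*pi/5), {4} -> exp(2*I*pi/5).
Now take the inner product of this character with each irreducible chi from the table, <chi_2*chi_2, chi> = (1/5) sum_C |C| (chi_2*chi_2)(C) conj(chi(C)):
  <chi_2*chi_2, chi_0> = (1/5)[1*(1)*conj(1) + 1*(exp(-2*I*pi/5))*conj(1) + 1*(exp(-4*I*pi/5))*conj(1) + 1*(exp(4*I*pi/5))*conj(1) + 1*(exp(2*I*pi/5))*conj(1)]
      = (1/5)[(1) + (exp(-2*I*pi/5)) + (exp(-4*I*pi/5)) + (exp(4*I*pi/5)) + (exp(2*I*pi/5))] = 0/5 = 0
  <chi_2*chi_2, chi_1> = (1/5)[1*(1)*conj(1) + 1*(exp(-2*I*pi/5))*conj(exp(2*I*pi/5)) + 1*(exp(-4*I*pi/5))*conj(exp(4*I*pi/5)) + 1*(exp(4*I*pi/5))*conj(exp(-4*I*pi/5)) + 1*(exp(2*I*pi/5))*conj(exp(-2*I*pi/5))]
      = (1/5)[(1) + (exp(-4*I*pi/5)) + (exp(2*I*pi/5)) + (exp(-2*I*pi/5)) + (exp(4*I*pi/5))] = 0/5 = 0
  <chi_2*chi_2, chi_2> = (1/5)[1*(1)*conj(1) + 1*(exp(-2*I*pi/5))*conj(exp(4*I*pi/5)) + 1*(exp(-4*I*pi/5))*conj(exp(-2*I*pi/5)) + 1*(exp(4*I*pi/5))*conj(exp(2*I*pi/5)) + 1*(exp(2*I*pi/5))*conj(exp(-4*I*pi/5))]
      = (1/5)[(1) + (exp(4*I*pi/5)) + (exp(-2*I*pi/5)) + (exp(2*I*pi/5)) + (exp(-4*I*pi/5))] = 0/5 = 0
  <chi_2*chi_2, chi_3> = (1/5)[1*(1)*conj(1) + 1*(exp(-2*I*pi/5))*conj(exp(-4*I*pi/5)) + 1*(exp(-4*I*pi/5))*conj(exp(2*I*pi/5)) + 1*(exp(4*I*pi/5))*conj(exp(-2*I*pi/5)) + 1*(exp(2*I*pi/5))*conj(exp(4*I*pi/5))]
      = (1/5)[(1) + (exp(2*I*pi/5)) + (exp(4*I*pi/5)) + (exp(-4*I*pi/5)) + (exp(-2*I*pi/5))] = 0/5 = 0
  <chi_2*chi_2, chi_4> = (1/5)[1*(1)*conj(1) + 1*(exp(-2*I*pi/5))*conj(exp(-2*I*pi/5)) + 1*(exp(-4*I*pi/5))*conj(exp(-4*I*pi/5)) + 1*(exp(4*I*pi/5))*conj(exp(4*I*pi/5)) + 1*(exp(2*I*pi/5))*conj(exp(2*I*pi/5))]
      = (1/5)[(1) + (1) + (1) + (1) + (1)] = 5/5 = 1
(Exp terms are combined using exp(i*s)*conj(exp(i*t)) = exp(i*(s-t)), and sums of them are collapsed using the identity that for every m > 1 the m distinct m-th roots of unity sum to 0, e.g. 1 + exp(2*I*pi/3) + exp(-2*I*pi/3) = 0.)
Hence the multiplicities are chi_4: 1. Dimension check: dim(chi_2)*dim(chi_2) = 1*1 = 1 and sum (mult * dim) = 1*1 = 1.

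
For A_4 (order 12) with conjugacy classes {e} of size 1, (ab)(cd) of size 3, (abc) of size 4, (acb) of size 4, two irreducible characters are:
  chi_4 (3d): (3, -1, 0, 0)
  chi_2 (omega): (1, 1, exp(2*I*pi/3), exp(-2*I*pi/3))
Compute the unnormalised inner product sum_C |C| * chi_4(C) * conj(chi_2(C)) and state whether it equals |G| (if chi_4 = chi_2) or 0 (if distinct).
Sum = 0; so <chi_4, chi_2> = 0 (distinct irreducibles are orthogonal).

Details: Compute term by term over conjugacy classes (|C| * chi_4(C) * conj(chi_2(C))):
  1*(3)*conj(1) + 3*(-1)*conj(1) + 4*(0)*conj(exp(2*I*pi/3)) + 4*(0)*conj(exp(-2*I*pi/3))
  = (3) + (-3) + (0) + (0)
  = 0.
(Exp terms are combined using exp(i*s)*conj(exp(i*t)) = exp(i*(s-t)), and sums of them are collapsed using the identity that for every m > 1 the m distinct m-th roots of unity sum to 0, e.g. 1 + exp(2*I*pi/3) + exp(-2*I*pi/3) = 0.)
Dividing by |G| = 12 gives 0/12 = 0, matching the row-orthogonality relation <chi_4, chi_2> = [chi_4 = chi_2].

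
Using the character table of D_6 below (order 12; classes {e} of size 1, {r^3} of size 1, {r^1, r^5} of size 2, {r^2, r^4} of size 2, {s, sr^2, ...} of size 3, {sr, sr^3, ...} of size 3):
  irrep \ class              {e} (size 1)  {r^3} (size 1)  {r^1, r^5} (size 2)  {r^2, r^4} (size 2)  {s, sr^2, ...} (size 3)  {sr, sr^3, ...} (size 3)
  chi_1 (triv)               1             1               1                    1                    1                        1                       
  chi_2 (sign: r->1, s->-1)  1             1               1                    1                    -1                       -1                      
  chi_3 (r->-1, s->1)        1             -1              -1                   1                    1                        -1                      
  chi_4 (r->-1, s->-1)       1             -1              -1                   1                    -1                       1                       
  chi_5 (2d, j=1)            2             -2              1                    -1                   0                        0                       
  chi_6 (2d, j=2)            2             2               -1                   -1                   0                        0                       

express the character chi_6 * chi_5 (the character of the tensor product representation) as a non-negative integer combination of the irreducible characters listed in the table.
chi_6 tensor chi_5 = chi_3 + chi_4 + chi_5 (all other irreducibles have multiplicity 0).

The character of a tensor product is the pointwise product (chi_6 * chi_5)(C) = chi_6(C) * chi_5(C):
  {e}: (2)*(2), {r^3}: (2)*(-2), {r^1, r^5}: (-1)*(1), {r^2, r^4}: (-1)*(-1), {s, sr^2, ...}: (0)*(0), {sr, sr^3, ...}: (0)*(0)
so (chi_6 * chi_5) takes values
  {e} -> 4, {r^3} -> -4, {r^1, r^5} -> -1, {r^2, r^4} -> 1, {s, sr^2, ...} -> 0, {sr, sr^3, ...} -> 0.
Now take the inner product of this character with each irreducible chi from the table, <chi_6*chi_5, chi> = (1/12) sum_C |C| (chi_6*chi_5)(C) conj(chi(C)):
  <chi_6*chi_5, chi_1> = (1/12)[1*(4)*conj(1) + 1*(-4)*conj(1) + 2*(-1)*conj(1) + 2*(1)*conj(1) + 3*(0)*conj(1) + 3*(0)*conj(1)]
      = (1/12)[(4) + (-4) + (-2) + (2) + (0) + (0)] = 0/12 = 0
  <chi_6*chi_5, chi_2> = (1/12)[1*(4)*conj(1) + 1*(-4)*conj(1) + 2*(-1)*conj(1) + 2*(1)*conj(1) + 3*(0)*conj(-1) + 3*(0)*conj(-1)]
      = (1/12)[(4) + (-4) + (-2) + (2) + (0) + (0)] = 0/12 = 0
  <chi_6*chi_5, chi_3> = (1/12)[1*(4)*conj(1) + 1*(-4)*conj(-1) + 2*(-1)*conj(-1) + 2*(1)*conj(1) + 3*(0)*conj(1) + 3*(0)*conj(-1)]
      = (1/12)[(4) + (4) + (2) + (2) + (0) + (0)] = 12/12 = 1
  <chi_6*chi_5, chi_4> = (1/12)[1*(4)*conj(1) + 1*(-4)*conj(-1) + 2*(-1)*conj(-1) + 2*(1)*conj(1) + 3*(0)*conj(-1) + 3*(0)*conj(1)]
      = (1/12)[(4) + (4) + (2) + (2) + (0) + (0)] = 12/12 = 1
  <chi_6*chi_5, chi_5> = (1/12)[1*(4)*conj(2) + 1*(-4)*conj(-2) + 2*(-1)*conj(1) + 2*(1)*conj(-1) + 3*(0)*conj(0) + 3*(0)*conj(0)]
      = (1/12)[(8) + (8) + (-2) + (-2) + (0) + (0)] = 12/12 = 1
  <chi_6*chi_5, chi_6> = (1/12)[1*(4)*conj(2) + 1*(-4)*conj(2) + 2*(-1)*conj(-1) + 2*(1)*conj(-1) + 3*(0)*conj(0) + 3*(0)*conj(0)]
      = (1/12)[(8) + (-8) + (2) + (-2) + (0) + (0)] = 0/12 = 0
Hence the multiplicities are chi_3: 1, chi_4: 1, chi_5: 1. Dimension check: dim(chi_6)*dim(chi_5) = 2*2 = 4 and sum (mult * dim) = 1*1 + 1*1 + 1*2 = 4.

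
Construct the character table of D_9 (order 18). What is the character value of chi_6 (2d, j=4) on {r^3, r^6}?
Conjugacy classes: {e} of size 1, {r^1, r^8} of size 2, {r^2, r^7} of size 2, {r^3, r^6} of size 2, {r^4, r^5} of size 2, {s, sr, ..., sr^8} of size 9.
Character table:
  irrep \ class              {e} (size 1)  {r^1, r^8} (size 2)  {r^2, r^7} (size 2)  {r^3, r^6} (size 2)  {r^4, r^5} (size 2)  {s, sr, ..., sr^8} (size 9)
  chi_1 (triv)               1             1                    1                    1                    1                    1                          
  chi_2 (sign: r->1, s->-1)  1             1                    1                    1                    1                    -1                         
  chi_3 (2d, j=1)            2             2*cos(2*pi/9)        2*cos(4*pi/9)        -1                   -2*cos(pi/9)         0                          
  chi_4 (2d, j=2)            2             2*cos(4*pi/9)        -2*cos(pi/9)         -1                   2*cos(2*pi/9)        0                          
  chi_5 (2d, j=3)            2             -1                   -1                   2                    -1                   0                          
  chi_6 (2d, j=4)            2             -2*cos(pi/9)         2*cos(2*pi/9)        -1                   2*cos(4*pi/9)        0                          

Spot check: chi_6 (2d, j=4) on {r^3, r^6} = -1.

Details: D_9 has order 2*9 = 18 with 6 conjugacy classes, hence 6 irreducibles. Sum of squared dims 1 + 1 + 4 + 4 + 4 + 4 = 18 = |G|. Linear characters come from the abelianisation; the 2-dimensional irreps have character r^k -> 2*cos(2*pi*j*k/9), reflections -> 0.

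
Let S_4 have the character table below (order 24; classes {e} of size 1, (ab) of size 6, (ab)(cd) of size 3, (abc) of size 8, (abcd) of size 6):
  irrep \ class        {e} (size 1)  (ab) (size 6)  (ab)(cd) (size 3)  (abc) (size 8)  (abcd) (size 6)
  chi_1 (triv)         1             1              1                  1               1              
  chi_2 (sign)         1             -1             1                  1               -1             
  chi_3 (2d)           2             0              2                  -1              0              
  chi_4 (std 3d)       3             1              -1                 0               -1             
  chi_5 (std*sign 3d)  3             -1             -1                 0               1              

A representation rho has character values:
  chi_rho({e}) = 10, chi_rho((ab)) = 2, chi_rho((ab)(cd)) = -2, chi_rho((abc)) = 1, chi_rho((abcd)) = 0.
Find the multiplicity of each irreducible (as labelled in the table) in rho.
Multiplicities: chi_1: 1, chi_2: 0, chi_3: 0, chi_4: 2, chi_5: 1.

Working: Use <chi_rho, chi> = (1/|G|) sum_C |C| * chi_rho(C) * conj(chi(C)) with |G| = 24 for each irreducible chi in the table:
  <chi_rho, chi_1> = (1/24)[1*(10)*conj(1) + 6*(2)*conj(1) + 3*(-2)*conj(1) + 8*(1)*conj(1) + 6*(0)*conj(1)]
      = (1/24)[(10) + (12) + (-6) + (8) + (0)] = 24/24 = 1
  <chi_rho, chi_2> = (1/24)[1*(10)*conj(1) + 6*(2)*conj(-1) + 3*(-2)*conj(1) + 8*(1)*conj(1) + 6*(0)*conj(-1)]
      = (1/24)[(10) + (-12) + (-6) + (8) + (0)] = 0/24 = 0
  <chi_rho, chi_3> = (1/24)[1*(10)*conj(2) + 6*(2)*conj(0) + 3*(-2)*conj(2) + 8*(1)*conj(-1) + 6*(0)*conj(0)]
      = (1/24)[(20) + (0) + (-12) + (-8) + (0)] = 0/24 = 0
  <chi_rho, chi_4> = (1/24)[1*(10)*conj(3) + 6*(2)*conj(1) + 3*(-2)*conj(-1) + 8*(1)*conj(0) + 6*(0)*conj(-1)]
      = (1/24)[(30) + (12) + (6) + (0) + (0)] = 48/24 = 2
  <chi_rho, chi_5> = (1/24)[1*(10)*conj(3) + 6*(2)*conj(-1) + 3*(-2)*conj(-1) + 8*(1)*conj(0) + 6*(0)*conj(1)]
      = (1/24)[(30) + (-12) + (6) + (0) + (0)] = 24/24 = 1
Dimension check: dim(rho) = sum (mult * dim) = 1*1 + 0*1 + 0*2 + 2*3 + 1*3 = 10 = chi_rho(e) = 10.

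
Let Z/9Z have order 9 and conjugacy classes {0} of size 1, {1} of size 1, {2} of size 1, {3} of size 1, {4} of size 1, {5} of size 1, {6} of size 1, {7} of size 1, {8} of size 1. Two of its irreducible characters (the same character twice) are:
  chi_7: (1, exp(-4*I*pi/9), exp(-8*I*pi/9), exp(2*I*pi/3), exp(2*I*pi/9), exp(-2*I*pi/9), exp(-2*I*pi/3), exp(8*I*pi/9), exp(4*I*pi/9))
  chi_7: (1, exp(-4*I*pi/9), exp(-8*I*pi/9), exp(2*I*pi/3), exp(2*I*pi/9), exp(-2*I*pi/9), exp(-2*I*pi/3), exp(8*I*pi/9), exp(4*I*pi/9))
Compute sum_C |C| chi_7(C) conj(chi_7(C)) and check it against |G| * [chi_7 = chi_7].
Sum = 9 = |G| = 9; so <chi_7, chi_7> = 1 (norm-1 confirms irreducibility).

Compute term by term over conjugacy classes (|C| * chi_7(C) * conj(chi_7(C))):
  1*(1)*conj(1) + 1*(exp(-4*I*pi/9))*conj(exp(-4*I*pi/9)) + 1*(exp(-8*I*pi/9))*conj(exp(-8*I*pi/9)) + 1*(exp(2*I*pi/3))*conj(exp(2*I*pi/3)) + 1*(exp(2*I*pi/9))*conj(exp(2*I*pi/9)) + 1*(exp(-2*I*pi/9))*conj(exp(-2*I*pi/9)) + 1*(exp(-2*I*pi/3))*conj(exp(-2*I*pi/3)) + 1*(exp(8*I*pi/9))*conj(exp(8*I*pi/9)) + 1*(exp(4*I*pi/9))*conj(exp(4*I*pi/9))
  = (1) + (1) + (1) + (1) + (1) + (1) + (1) + (1) + (1)
  = 9.
(Exp terms are combined using exp(i*s)*conj(exp(i*t)) = exp(i*(s-t)), and sums of them are collapsed using the identity that for every m > 1 the m distinct m-th roots of unity sum to 0, e.g. 1 + exp(2*I*pi/3) + exp(-2*I*pi/3) = 0.)
Dividing by |G| = 9 gives 9/9 = 1, matching the row-orthogonality relation <chi_7, chi_7> = [chi_7 = chi_7].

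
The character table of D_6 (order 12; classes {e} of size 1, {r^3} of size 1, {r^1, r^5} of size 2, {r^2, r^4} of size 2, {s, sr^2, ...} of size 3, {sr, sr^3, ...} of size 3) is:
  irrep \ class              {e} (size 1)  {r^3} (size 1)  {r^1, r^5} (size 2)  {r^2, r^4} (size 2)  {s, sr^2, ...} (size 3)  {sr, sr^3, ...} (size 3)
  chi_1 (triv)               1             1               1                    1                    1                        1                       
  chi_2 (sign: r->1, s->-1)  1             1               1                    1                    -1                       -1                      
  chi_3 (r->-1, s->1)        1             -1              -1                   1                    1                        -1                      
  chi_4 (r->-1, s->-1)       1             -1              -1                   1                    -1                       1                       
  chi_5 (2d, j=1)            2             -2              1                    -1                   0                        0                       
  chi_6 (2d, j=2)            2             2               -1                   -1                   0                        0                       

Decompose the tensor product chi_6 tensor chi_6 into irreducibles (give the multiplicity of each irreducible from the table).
chi_6 tensor chi_6 = chi_1 + chi_2 + chi_6 (all other irreducibles have multiplicity 0).

Why: The character of a tensor product is the pointwise product (chi_6 * chi_6)(C) = chi_6(C) * chi_6(C):
  {e}: (2)*(2), {r^3}: (2)*(2), {r^1, r^5}: (-1)*(-1), {r^2, r^4}: (-1)*(-1), {s, sr^2, ...}: (0)*(0), {sr, sr^3, ...}: (0)*(0)
so (chi_6 * chi_6) takes values
  {e} -> 4, {r^3} -> 4, {r^1, r^5} -> 1, {r^2, r^4} -> 1, {s, sr^2, ...} -> 0, {sr, sr^3, ...} -> 0.
Now take the inner product of this character with each irreducible chi from the table, <chi_6*chi_6, chi> = (1/12) sum_C |C| (chi_6*chi_6)(C) conj(chi(C)):
  <chi_6*chi_6, chi_1> = (1/12)[1*(4)*conj(1) + 1*(4)*conj(1) + 2*(1)*conj(1) + 2*(1)*conj(1) + 3*(0)*conj(1) + 3*(0)*conj(1)]
      = (1/12)[(4) + (4) + (2) + (2) + (0) + (0)] = 12/12 = 1
  <chi_6*chi_6, chi_2> = (1/12)[1*(4)*conj(1) + 1*(4)*conj(1) + 2*(1)*conj(1) + 2*(1)*conj(1) + 3*(0)*conj(-1) + 3*(0)*conj(-1)]
      = (1/12)[(4) + (4) + (2) + (2) + (0) + (0)] = 12/12 = 1
  <chi_6*chi_6, chi_3> = (1/12)[1*(4)*conj(1) + 1*(4)*conj(-1) + 2*(1)*conj(-1) + 2*(1)*conj(1) + 3*(0)*conj(1) + 3*(0)*conj(-1)]
      = (1/12)[(4) + (-4) + (-2) + (2) + (0) + (0)] = 0/12 = 0
  <chi_6*chi_6, chi_4> = (1/12)[1*(4)*conj(1) + 1*(4)*conj(-1) + 2*(1)*conj(-1) + 2*(1)*conj(1) + 3*(0)*conj(-1) + 3*(0)*conj(1)]
      = (1/12)[(4) + (-4) + (-2) + (2) + (0) + (0)] = 0/12 = 0
  <chi_6*chi_6, chi_5> = (1/12)[1*(4)*conj(2) + 1*(4)*conj(-2) + 2*(1)*conj(1) + 2*(1)*conj(-1) + 3*(0)*conj(0) + 3*(0)*conj(0)]
      = (1/12)[(8) + (-8) + (2) + (-2) + (0) + (0)] = 0/12 = 0
  <chi_6*chi_6, chi_6> = (1/12)[1*(4)*conj(2) + 1*(4)*conj(2) + 2*(1)*conj(-1) + 2*(1)*conj(-1) + 3*(0)*conj(0) + 3*(0)*conj(0)]
      = (1/12)[(8) + (8) + (-2) + (-2) + (0) + (0)] = 12/12 = 1
Hence the multiplicities are chi_1: 1, chi_2: 1, chi_6: 1. Dimension check: dim(chi_6)*dim(chi_6) = 2*2 = 4 and sum (mult * dim) = 1*1 + 1*1 + 1*2 = 4.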